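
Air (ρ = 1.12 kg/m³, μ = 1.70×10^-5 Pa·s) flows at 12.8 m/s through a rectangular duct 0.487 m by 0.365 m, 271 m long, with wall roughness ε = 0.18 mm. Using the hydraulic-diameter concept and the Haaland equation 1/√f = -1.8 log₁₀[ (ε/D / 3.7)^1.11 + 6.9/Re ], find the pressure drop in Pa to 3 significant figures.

Hydraulic diameter D_h = 4A/P = 4·(0.487·0.365)/(2·(0.487+0.365)) = 0.711/1.704 = 0.4173 m.
Re = ρVD_h/μ = 1.12·12.8·0.4173/1.7e-05 = 3.519e+05.
ε/D_h = 0.00018/0.4173 = 0.000431; Haaland gives 1/√f = -1.8 log₁₀[4.31e-05+1.96e-05] = 7.565, so f = 0.01747.
ΔP = f(L/D_h)(ρV²/2) = 0.01747·271/0.4173·91.75 = 1041 Pa.

ΔP ≈ 1040 Pa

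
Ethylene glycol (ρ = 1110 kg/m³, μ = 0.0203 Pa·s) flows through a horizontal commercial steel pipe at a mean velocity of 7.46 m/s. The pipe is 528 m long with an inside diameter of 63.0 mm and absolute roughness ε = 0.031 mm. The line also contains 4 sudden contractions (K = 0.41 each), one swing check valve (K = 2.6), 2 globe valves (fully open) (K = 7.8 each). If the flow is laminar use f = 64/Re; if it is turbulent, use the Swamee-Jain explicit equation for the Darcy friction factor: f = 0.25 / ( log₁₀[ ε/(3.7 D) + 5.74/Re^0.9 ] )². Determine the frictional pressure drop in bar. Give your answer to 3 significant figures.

Reynolds number Re = ρVD/μ = 1110 · 7.46 · 0.063 / 0.0203 = 2.57e+04.
Re > 4000 → turbulent. Relative roughness ε/D = 3.1e-05/0.063 = 0.000492. Swamee-Jain: f = 0.25/(log₁₀[0.000492/3.7 + 5.74/2.57e+04^0.9])² = 0.25/(log₁₀[0.000133 + 0.000617])² = 0.25/(-3.125)² = 0.0256.
Total minor-loss coefficient ΣK = 4·0.41 + 1·2.6 + 2·7.8 = 19.8.
ΔP = [f·L/D + ΣK]·(ρV²/2) = [0.0256·528/0.063 + 19.8]·(1110·7.46²/2) = [214.5 + 19.8]·3.089e+04 = 7.239e+06 Pa.
ΔP = 7.239e+06 Pa = 72.4 bar.

ΔP ≈ 72.4 bar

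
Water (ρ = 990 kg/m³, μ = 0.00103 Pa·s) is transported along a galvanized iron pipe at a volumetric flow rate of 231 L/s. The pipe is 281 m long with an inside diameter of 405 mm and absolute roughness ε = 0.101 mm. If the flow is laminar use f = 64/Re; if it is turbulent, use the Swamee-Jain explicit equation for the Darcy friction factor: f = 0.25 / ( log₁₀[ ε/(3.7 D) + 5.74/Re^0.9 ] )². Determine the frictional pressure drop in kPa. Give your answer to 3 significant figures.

ΔP ≈ 17.2 kPa

Q = 231 L/s = 231/1000 = 0.231 m³/s.
Cross-sectional area A = πD²/4 = π(0.405)²/4 = 0.1288 m²; mean velocity V = Q/A = 0.231/0.1288 = 1.793 m/s.
Reynolds number Re = ρVD/μ = 990 · 1.793 · 0.405 / 0.00103 = 6.98e+05.
Re > 4000 → turbulent. Relative roughness ε/D = 0.000101/0.405 = 0.000249. Swamee-Jain: f = 0.25/(log₁₀[0.000249/3.7 + 5.74/6.98e+05^0.9])² = 0.25/(log₁₀[6.74e-05 + 3.16e-05])² = 0.25/(-4.004)² = 0.01559.
Darcy-Weisbach: ΔP = f(L/D)(ρV²/2) = 0.01559·(281/0.405)·(990·1.793²/2) = 0.01559·693.8·1592 = 1.722e+04 Pa.
ΔP = 1.722e+04 Pa = 17.2 kPa.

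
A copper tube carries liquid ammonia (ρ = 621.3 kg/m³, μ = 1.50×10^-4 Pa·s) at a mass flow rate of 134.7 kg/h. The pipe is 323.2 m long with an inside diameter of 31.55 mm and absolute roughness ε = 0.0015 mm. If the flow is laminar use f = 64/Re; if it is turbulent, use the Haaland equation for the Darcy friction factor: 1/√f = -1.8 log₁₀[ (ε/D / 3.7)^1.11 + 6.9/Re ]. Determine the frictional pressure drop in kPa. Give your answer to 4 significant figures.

ΔP ≈ 0.5831 kPa

ṁ = 134.7 kg/h = 134.7/3600 = 0.03742 kg/s.
A = πD²/4 = π(0.03155)²/4 = 0.0007818 m²; mean velocity V = ṁ/(ρA) = 0.03742/(621.3 · 0.0007818) = 0.07703 m/s.
Reynolds number Re = ρVD/μ = 621.3 · 0.07703 · 0.03155 / 0.00015 = 1.007e+04.
Re > 4000 → turbulent. Relative roughness ε/D = 1.5e-06/0.03155 = 4.75e-05. Haaland: 1/√f = -1.8 log₁₀[(4.75e-05/3.7)^1.11 + 6.9/1.007e+04] = -1.8 log₁₀[3.72e-06 + 0.000685] = 5.691, so f = 0.03088.
Darcy-Weisbach: ΔP = f(L/D)(ρV²/2) = 0.03088·(323.2/0.03155)·(621.3·0.07703²/2) = 0.03088·1.024e+04·1.843 = 583.1 Pa.
ΔP = 583.1 Pa = 0.5831 kPa.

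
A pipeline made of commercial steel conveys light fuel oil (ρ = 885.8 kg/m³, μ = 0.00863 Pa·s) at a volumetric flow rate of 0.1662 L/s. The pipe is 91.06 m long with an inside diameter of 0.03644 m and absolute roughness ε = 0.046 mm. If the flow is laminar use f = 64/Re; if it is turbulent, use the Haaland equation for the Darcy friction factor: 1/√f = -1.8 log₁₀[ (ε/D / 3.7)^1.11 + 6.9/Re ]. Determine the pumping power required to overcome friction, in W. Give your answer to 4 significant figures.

Q = 0.1662 L/s = 0.1662/1000 = 0.0001662 m³/s.
Cross-sectional area A = πD²/4 = π(0.03644)²/4 = 0.001043 m²; mean velocity V = Q/A = 0.0001662/0.001043 = 0.1594 m/s.
Reynolds number Re = ρVD/μ = 885.8 · 0.1594 · 0.03644 / 0.00863 = 596.1.
Re < 2300 → laminar flow, so f = 64/Re = 64/596.1 = 0.1074 (the turbulent correlation is not needed).
Darcy-Weisbach: ΔP = f(L/D)(ρV²/2) = 0.1074·(91.06/0.03644)·(885.8·0.1594²/2) = 0.1074·2499·11.25 = 3018 Pa.
Pumping power P = QΔP = 0.0001662·3018 = 0.50159 W = 0.5016 W.

P ≈ 0.5016 W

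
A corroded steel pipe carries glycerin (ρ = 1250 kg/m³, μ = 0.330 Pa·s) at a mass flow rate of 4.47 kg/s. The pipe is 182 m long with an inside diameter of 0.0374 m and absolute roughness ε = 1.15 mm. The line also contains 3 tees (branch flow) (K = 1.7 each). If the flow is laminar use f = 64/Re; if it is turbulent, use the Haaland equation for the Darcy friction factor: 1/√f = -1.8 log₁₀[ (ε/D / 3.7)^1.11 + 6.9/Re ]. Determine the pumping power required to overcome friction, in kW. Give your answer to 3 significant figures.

P ≈ 16.1 kW

A = πD²/4 = π(0.0374)²/4 = 0.001099 m²; mean velocity V = ṁ/(ρA) = 4.47/(1250 · 0.001099) = 3.255 m/s.
Reynolds number Re = ρVD/μ = 1250 · 3.255 · 0.0374 / 0.33 = 461.1.
Re < 2300 → laminar flow, so f = 64/Re = 64/461.1 = 0.1388 (the turbulent correlation is not needed).
Total minor-loss coefficient ΣK = 3·1.7 = 5.1.
ΔP = [f·L/D + ΣK]·(ρV²/2) = [0.1388·182/0.0374 + 5.1]·(1250·3.255²/2) = [675.4 + 5.1]·6622 = 4.506e+06 Pa.
Q = ṁ/ρ = 4.47/1250 = 0.003576 m³/s.
Pumping power P = QΔP = 0.003576·4.506e+06 = 16110 W = 16.1 kW.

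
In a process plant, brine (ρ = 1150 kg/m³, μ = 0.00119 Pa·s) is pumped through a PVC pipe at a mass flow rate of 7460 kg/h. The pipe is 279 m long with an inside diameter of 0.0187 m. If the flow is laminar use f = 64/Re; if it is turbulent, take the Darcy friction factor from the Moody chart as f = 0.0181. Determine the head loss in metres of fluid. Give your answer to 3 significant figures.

h_f ≈ 592 m

ṁ = 7460 kg/h = 7460/3600 = 2.072 kg/s.
A = πD²/4 = π(0.0187)²/4 = 0.0002746 m²; mean velocity V = ṁ/(ρA) = 2.072/(1150 · 0.0002746) = 6.561 m/s.
Reynolds number Re = ρVD/μ = 1150 · 6.561 · 0.0187 / 0.00119 = 1.186e+05.
Re > 4000 → turbulent; use the Moody-chart value f = 0.0181.
Darcy-Weisbach: ΔP = f(L/D)(ρV²/2) = 0.0181·(279/0.0187)·(1150·6.561²/2) = 0.0181·1.492e+04·2.475e+04 = 6.684e+06 Pa.
Head loss h_f = ΔP/(ρg) = 6.684e+06/(1150·9.81) = 592 m.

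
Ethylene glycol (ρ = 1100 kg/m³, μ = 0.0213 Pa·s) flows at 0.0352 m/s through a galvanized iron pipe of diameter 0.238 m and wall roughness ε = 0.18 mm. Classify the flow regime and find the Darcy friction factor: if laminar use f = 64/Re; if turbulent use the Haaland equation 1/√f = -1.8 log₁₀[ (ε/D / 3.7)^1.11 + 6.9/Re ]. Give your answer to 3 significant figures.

f ≈ 0.148

Re = ρVD/μ = 1100·0.0352·0.238/0.0213 = 432.6.
Re < 2300 → laminar, so f = 64/Re = 0.1479 (roughness is irrelevant in laminar flow).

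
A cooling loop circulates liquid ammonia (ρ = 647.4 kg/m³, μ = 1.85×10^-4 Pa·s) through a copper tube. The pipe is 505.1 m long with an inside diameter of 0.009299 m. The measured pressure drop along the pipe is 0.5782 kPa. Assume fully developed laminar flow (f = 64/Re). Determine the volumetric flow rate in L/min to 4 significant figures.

For laminar flow, f = 64/Re with Re = ρVD/μ, so Darcy-Weisbach reduces to ΔP = 32μLV/D². Solving for V: V = ΔP·D²/(32μL) = 578.2·(0.009299)²/(32·0.000185·505.1) = 0.01672 m/s.
Check: Re = ρVD/μ = 647.4·0.01672·0.009299/0.000185 = 544.1 < 2300, so the laminar assumption holds.
Q = V·A = 0.01672·(π/4·0.009299²) = 1.136e-06 m³/s = 0.06813 L/min.

Q ≈ 0.06813 L/min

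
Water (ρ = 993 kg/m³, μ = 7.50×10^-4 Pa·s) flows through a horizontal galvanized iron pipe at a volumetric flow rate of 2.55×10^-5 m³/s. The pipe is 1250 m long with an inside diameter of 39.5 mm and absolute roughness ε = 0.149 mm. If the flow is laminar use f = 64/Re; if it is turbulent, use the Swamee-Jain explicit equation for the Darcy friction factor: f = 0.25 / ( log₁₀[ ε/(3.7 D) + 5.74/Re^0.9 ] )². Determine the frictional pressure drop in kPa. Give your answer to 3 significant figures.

ΔP ≈ 0.400 kPa

Cross-sectional area A = πD²/4 = π(0.0395)²/4 = 0.001225 m²; mean velocity V = Q/A = 2.55e-05/0.001225 = 0.02081 m/s.
Reynolds number Re = ρVD/μ = 993 · 0.02081 · 0.0395 / 0.00075 = 1088.
Re < 2300 → laminar flow, so f = 64/Re = 64/1088 = 0.05881 (the turbulent correlation is not needed).
Darcy-Weisbach: ΔP = f(L/D)(ρV²/2) = 0.05881·(1250/0.0395)·(993·0.02081²/2) = 0.05881·3.165e+04·0.215 = 400.1 Pa.
ΔP = 400.1 Pa = 0.400 kPa.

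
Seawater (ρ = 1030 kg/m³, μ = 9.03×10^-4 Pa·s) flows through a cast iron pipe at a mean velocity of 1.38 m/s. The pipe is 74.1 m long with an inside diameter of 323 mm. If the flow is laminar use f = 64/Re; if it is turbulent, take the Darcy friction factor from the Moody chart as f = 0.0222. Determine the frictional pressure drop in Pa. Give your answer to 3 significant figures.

ΔP ≈ 4990 Pa

Reynolds number Re = ρVD/μ = 1030 · 1.38 · 0.323 / 0.000903 = 5.084e+05.
Re > 4000 → turbulent; use the Moody-chart value f = 0.0222.
Darcy-Weisbach: ΔP = f(L/D)(ρV²/2) = 0.0222·(74.1/0.323)·(1030·1.38²/2) = 0.0222·229.4·980.8 = 4995 Pa.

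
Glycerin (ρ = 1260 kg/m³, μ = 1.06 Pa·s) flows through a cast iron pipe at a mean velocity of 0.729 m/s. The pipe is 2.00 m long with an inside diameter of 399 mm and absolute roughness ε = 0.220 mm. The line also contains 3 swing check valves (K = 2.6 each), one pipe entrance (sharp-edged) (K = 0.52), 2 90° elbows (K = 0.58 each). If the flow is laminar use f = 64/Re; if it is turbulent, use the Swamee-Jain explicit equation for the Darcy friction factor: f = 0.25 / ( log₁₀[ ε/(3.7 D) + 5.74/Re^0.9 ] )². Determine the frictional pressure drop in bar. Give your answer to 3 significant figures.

Reynolds number Re = ρVD/μ = 1260 · 0.729 · 0.399 / 1.06 = 345.8.
Re < 2300 → laminar flow, so f = 64/Re = 64/345.8 = 0.1851 (the turbulent correlation is not needed).
Total minor-loss coefficient ΣK = 3·2.6 + 1·0.52 + 2·0.58 = 9.48.
ΔP = [f·L/D + ΣK]·(ρV²/2) = [0.1851·2/0.399 + 9.48]·(1260·0.729²/2) = [0.9278 + 9.48]·334.8 = 3485 Pa.
ΔP = 3485 Pa = 0.0348 bar.

ΔP ≈ 0.0348 bar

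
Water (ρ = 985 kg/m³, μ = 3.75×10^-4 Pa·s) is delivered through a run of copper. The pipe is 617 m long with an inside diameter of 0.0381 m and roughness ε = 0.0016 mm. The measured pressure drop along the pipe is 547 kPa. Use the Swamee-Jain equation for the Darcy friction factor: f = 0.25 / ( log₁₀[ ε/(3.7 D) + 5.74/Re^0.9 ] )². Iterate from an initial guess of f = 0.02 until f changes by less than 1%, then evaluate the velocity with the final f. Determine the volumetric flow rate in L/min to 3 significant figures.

Q ≈ 143 L/min

Rearranging Darcy-Weisbach: V = √(2·ΔP·D/(f·L·ρ)). With ε/D = 1.6e-06/0.0381 = 4.2e-05, iterate starting from f = 0.02:
  f = 0.02 → V = √(2·5.47e+05·0.0381/(0.02·617·985)) = 1.852 m/s; Re = ρVD/μ = 1.853e+05; f → 0.01613
  f = 0.01613 → V = 2.062 m/s; Re = 2.064e+05; f → 0.01582
  f = 0.01582 → V = 2.082 m/s; Re = 2.084e+05; f → 0.0158
Converged (Δf/f < 1%). With the final f = 0.0158: V = √(2·5.47e+05·0.0381/(0.0158·617·985)) = 2.084 m/s.
Q = V·A = 2.084·(π/4·0.0381²) = 0.002376 m³/s = 143 L/min.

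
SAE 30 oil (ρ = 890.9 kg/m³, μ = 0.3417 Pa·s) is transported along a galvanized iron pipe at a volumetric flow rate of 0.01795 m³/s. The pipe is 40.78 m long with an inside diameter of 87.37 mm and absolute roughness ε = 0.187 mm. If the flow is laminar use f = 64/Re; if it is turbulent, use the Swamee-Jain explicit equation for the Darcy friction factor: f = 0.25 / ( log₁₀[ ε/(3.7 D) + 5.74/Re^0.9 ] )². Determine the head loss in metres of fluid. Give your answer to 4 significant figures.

Cross-sectional area A = πD²/4 = π(0.08737)²/4 = 0.005995 m²; mean velocity V = Q/A = 0.01795/0.005995 = 2.994 m/s.
Reynolds number Re = ρVD/μ = 890.9 · 2.994 · 0.08737 / 0.342 = 682.
Re < 2300 → laminar flow, so f = 64/Re = 64/682 = 0.09384 (the turbulent correlation is not needed).
Darcy-Weisbach: ΔP = f(L/D)(ρV²/2) = 0.09384·(40.78/0.08737)·(890.9·2.994²/2) = 0.09384·466.8·3993 = 1.749e+05 Pa.
Head loss h_f = ΔP/(ρg) = 1.749e+05/(890.9·9.81) = 20.01 m.

h_f ≈ 20.01 m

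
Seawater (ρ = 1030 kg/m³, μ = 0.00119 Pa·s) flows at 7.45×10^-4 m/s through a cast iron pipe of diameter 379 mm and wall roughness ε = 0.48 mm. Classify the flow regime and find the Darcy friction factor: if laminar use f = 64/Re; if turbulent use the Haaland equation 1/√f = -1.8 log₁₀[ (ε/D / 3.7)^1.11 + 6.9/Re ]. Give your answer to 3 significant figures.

Re = ρVD/μ = 1030·0.000745·0.379/0.00119 = 244.4.
Re < 2300 → laminar, so f = 64/Re = 0.2619 (roughness is irrelevant in laminar flow).

f ≈ 0.262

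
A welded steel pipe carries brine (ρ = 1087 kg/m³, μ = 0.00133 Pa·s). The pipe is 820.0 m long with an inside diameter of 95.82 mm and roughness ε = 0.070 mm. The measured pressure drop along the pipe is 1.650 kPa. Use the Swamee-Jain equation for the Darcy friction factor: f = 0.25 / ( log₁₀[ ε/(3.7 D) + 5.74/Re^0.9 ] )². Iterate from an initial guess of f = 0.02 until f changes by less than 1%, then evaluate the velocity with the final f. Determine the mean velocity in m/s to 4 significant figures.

Rearranging Darcy-Weisbach: V = √(2·ΔP·D/(f·L·ρ)). With ε/D = 7e-05/0.09582 = 0.000731, iterate starting from f = 0.02:
  f = 0.02 → V = √(2·1650·0.09582/(0.02·820·1087)) = 0.1332 m/s; Re = ρVD/μ = 1.043e+04; f → 0.03189
  f = 0.03189 → V = 0.1055 m/s; Re = 8259; f → 0.03382
  f = 0.03382 → V = 0.1024 m/s; Re = 8021; f → 0.03407
Converged (Δf/f < 1%). With the final f = 0.03407: V = √(2·1650·0.09582/(0.03407·820·1087)) = 0.102 m/s.

V ≈ 0.1020 m/s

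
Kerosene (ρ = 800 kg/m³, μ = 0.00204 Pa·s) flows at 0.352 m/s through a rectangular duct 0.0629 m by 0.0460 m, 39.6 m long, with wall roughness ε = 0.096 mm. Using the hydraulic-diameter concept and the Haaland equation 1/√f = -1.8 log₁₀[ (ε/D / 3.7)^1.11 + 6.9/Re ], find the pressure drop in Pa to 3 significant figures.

Hydraulic diameter D_h = 4A/P = 4·(0.0629·0.046)/(2·(0.0629+0.046)) = 0.01157/0.2178 = 0.05314 m.
Re = ρVD_h/μ = 800·0.352·0.05314/0.00204 = 7335.
ε/D_h = 9.6e-05/0.05314 = 0.00181; Haaland gives 1/√f = -1.8 log₁₀[0.000211+0.000941] = 5.29, so f = 0.03574.
ΔP = f(L/D_h)(ρV²/2) = 0.03574·39.6/0.05314·49.56 = 1320 Pa.

ΔP ≈ 1320 Pa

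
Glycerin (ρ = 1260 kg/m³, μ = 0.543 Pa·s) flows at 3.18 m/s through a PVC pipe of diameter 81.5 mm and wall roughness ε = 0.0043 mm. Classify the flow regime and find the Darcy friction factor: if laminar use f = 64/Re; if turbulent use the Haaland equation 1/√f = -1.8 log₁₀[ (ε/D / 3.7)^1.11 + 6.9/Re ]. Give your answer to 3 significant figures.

f ≈ 0.106

Re = ρVD/μ = 1260·3.18·0.0815/0.543 = 601.4.
Re < 2300 → laminar, so f = 64/Re = 0.1064 (roughness is irrelevant in laminar flow).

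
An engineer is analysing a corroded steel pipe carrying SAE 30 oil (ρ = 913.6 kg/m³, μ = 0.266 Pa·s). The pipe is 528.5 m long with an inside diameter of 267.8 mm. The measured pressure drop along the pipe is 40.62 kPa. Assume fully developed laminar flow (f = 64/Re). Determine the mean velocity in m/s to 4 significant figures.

V ≈ 0.6476 m/s

For laminar flow, f = 64/Re with Re = ρVD/μ, so Darcy-Weisbach reduces to ΔP = 32μLV/D². Solving for V: V = ΔP·D²/(32μL) = 4.062e+04·(0.2678)²/(32·0.266·528.5) = 0.6476 m/s.
Check: Re = ρVD/μ = 913.6·0.6476·0.2678/0.266 = 595.6 < 2300, so the laminar assumption holds.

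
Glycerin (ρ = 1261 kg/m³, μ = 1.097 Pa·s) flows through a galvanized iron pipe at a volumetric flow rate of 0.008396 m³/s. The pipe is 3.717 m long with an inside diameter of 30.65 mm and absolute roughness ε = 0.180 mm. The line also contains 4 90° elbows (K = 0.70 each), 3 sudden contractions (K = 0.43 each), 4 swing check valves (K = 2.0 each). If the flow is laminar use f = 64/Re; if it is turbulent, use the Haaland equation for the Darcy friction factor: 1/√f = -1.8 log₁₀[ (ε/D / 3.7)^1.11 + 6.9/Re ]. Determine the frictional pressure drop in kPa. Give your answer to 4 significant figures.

Cross-sectional area A = πD²/4 = π(0.03065)²/4 = 0.0007378 m²; mean velocity V = Q/A = 0.008396/0.0007378 = 11.38 m/s.
Reynolds number Re = ρVD/μ = 1261 · 11.38 · 0.03065 / 1.1 = 400.9.
Re < 2300 → laminar flow, so f = 64/Re = 64/400.9 = 0.1596 (the turbulent correlation is not needed).
Total minor-loss coefficient ΣK = 4·0.7 + 3·0.43 + 4·2 = 12.1.
ΔP = [f·L/D + ΣK]·(ρV²/2) = [0.1596·3.717/0.03065 + 12.1]·(1261·11.38²/2) = [19.36 + 12.1]·8.164e+04 = 2.568e+06 Pa.
ΔP = 2.568e+06 Pa = 2568 kPa.

ΔP ≈ 2568 kPa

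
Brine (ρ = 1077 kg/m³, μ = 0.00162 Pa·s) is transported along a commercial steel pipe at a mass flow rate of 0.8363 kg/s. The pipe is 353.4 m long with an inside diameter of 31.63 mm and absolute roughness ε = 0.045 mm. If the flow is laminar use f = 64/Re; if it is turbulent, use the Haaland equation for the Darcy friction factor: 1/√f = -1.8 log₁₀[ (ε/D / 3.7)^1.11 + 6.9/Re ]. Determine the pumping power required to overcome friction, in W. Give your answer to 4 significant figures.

A = πD²/4 = π(0.03163)²/4 = 0.0007858 m²; mean velocity V = ṁ/(ρA) = 0.8363/(1077 · 0.0007858) = 0.9882 m/s.
Reynolds number Re = ρVD/μ = 1077 · 0.9882 · 0.03163 / 0.00162 = 2.078e+04.
Re > 4000 → turbulent. Relative roughness ε/D = 4.5e-05/0.03163 = 0.00142. Haaland: 1/√f = -1.8 log₁₀[(0.00142/3.7)^1.11 + 6.9/2.078e+04] = -1.8 log₁₀[0.000162 + 0.000332] = 5.951, so f = 0.02823.
Darcy-Weisbach: ΔP = f(L/D)(ρV²/2) = 0.02823·(353.4/0.03163)·(1077·0.9882²/2) = 0.02823·1.117e+04·525.9 = 1.659e+05 Pa.
Q = ṁ/ρ = 0.8363/1077 = 0.0007765 m³/s.
Pumping power P = QΔP = 0.0007765·1.659e+05 = 128.82 W = 128.8 W.

P ≈ 128.8 W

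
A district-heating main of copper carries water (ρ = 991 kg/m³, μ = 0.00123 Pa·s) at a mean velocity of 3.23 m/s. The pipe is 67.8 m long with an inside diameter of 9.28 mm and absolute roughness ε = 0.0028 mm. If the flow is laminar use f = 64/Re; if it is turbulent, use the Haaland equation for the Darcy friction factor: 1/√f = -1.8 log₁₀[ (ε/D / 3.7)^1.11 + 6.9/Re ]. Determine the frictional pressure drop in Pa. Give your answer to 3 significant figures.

Reynolds number Re = ρVD/μ = 991 · 3.23 · 0.00928 / 0.00123 = 2.415e+04.
Re > 4000 → turbulent. Relative roughness ε/D = 2.8e-06/0.00928 = 0.000302. Haaland: 1/√f = -1.8 log₁₀[(0.000302/3.7)^1.11 + 6.9/2.415e+04] = -1.8 log₁₀[2.9e-05 + 0.000286] = 6.304, so f = 0.02516.
Darcy-Weisbach: ΔP = f(L/D)(ρV²/2) = 0.02516·(67.8/0.00928)·(991·3.23²/2) = 0.02516·7306·5170 = 9.504e+05 Pa.

ΔP ≈ 950000 Pa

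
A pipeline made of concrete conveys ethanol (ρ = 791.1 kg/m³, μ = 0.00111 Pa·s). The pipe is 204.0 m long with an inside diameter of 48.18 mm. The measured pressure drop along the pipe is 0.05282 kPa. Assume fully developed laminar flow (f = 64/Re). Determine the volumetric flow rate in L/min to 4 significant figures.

For laminar flow, f = 64/Re with Re = ρVD/μ, so Darcy-Weisbach reduces to ΔP = 32μLV/D². Solving for V: V = ΔP·D²/(32μL) = 52.82·(0.04818)²/(32·0.00111·204) = 0.01692 m/s.
Check: Re = ρVD/μ = 791.1·0.01692·0.04818/0.00111 = 581 < 2300, so the laminar assumption holds.
Q = V·A = 0.01692·(π/4·0.04818²) = 3.085e-05 m³/s = 1.851 L/min.

Q ≈ 1.851 L/min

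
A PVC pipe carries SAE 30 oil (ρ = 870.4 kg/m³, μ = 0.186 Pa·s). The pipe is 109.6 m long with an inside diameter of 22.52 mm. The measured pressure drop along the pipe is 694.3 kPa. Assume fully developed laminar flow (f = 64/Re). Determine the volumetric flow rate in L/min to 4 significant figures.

For laminar flow, f = 64/Re with Re = ρVD/μ, so Darcy-Weisbach reduces to ΔP = 32μLV/D². Solving for V: V = ΔP·D²/(32μL) = 6.943e+05·(0.02252)²/(32·0.186·109.6) = 0.5398 m/s.
Check: Re = ρVD/μ = 870.4·0.5398·0.02252/0.186 = 56.88 < 2300, so the laminar assumption holds.
Q = V·A = 0.5398·(π/4·0.02252²) = 0.000215 m³/s = 12.90 L/min.

Q ≈ 12.90 L/min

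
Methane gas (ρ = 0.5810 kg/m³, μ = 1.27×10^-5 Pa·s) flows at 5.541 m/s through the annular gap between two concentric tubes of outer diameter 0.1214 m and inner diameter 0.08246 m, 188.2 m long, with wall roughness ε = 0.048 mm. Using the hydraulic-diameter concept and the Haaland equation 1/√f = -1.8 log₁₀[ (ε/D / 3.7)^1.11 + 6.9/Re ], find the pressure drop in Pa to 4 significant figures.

Hydraulic diameter D_h = 4A/P = D_o - D_i = 0.1214 - 0.08246 = 0.03894 m.
Re = ρVD_h/μ = 0.581·5.541·0.03894/1.27e-05 = 9871.
ε/D_h = 4.8e-05/0.03894 = 0.00123; Haaland gives 1/√f = -1.8 log₁₀[0.000138+0.000699] = 5.539, so f = 0.03259.
ΔP = f(L/D_h)(ρV²/2) = 0.03259·188.2/0.03894·8.919 = 1405 Pa.

ΔP ≈ 1405 Pa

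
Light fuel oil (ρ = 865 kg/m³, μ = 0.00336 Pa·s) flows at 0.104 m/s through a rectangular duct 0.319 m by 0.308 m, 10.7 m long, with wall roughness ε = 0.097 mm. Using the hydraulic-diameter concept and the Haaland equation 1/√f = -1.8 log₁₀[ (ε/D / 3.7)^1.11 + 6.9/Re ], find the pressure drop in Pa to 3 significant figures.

ΔP ≈ 5.23 Pa

Hydraulic diameter D_h = 4A/P = 4·(0.319·0.308)/(2·(0.319+0.308)) = 0.393/1.254 = 0.3134 m.
Re = ρVD_h/μ = 865·0.104·0.3134/0.00336 = 8391.
ε/D_h = 9.7e-05/0.3134 = 0.00031; Haaland gives 1/√f = -1.8 log₁₀[2.98e-05+0.000822] = 5.525, so f = 0.03276.
ΔP = f(L/D_h)(ρV²/2) = 0.03276·10.7/0.3134·4.678 = 5.232 Pa.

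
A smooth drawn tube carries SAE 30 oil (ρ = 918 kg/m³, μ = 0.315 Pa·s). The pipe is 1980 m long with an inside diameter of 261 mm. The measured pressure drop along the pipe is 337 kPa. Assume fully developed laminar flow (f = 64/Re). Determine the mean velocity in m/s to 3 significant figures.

V ≈ 1.15 m/s

For laminar flow, f = 64/Re with Re = ρVD/μ, so Darcy-Weisbach reduces to ΔP = 32μLV/D². Solving for V: V = ΔP·D²/(32μL) = 3.37e+05·(0.261)²/(32·0.315·1980) = 1.15 m/s.
Check: Re = ρVD/μ = 918·1.15·0.261/0.315 = 874.9 < 2300, so the laminar assumption holds.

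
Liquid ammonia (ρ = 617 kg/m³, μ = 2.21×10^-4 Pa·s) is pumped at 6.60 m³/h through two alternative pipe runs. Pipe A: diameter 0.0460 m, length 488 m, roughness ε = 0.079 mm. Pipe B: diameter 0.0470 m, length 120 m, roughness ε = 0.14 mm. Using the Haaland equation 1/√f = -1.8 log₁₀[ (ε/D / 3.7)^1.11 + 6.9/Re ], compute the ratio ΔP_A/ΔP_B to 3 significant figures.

ΔP_A/ΔP_B ≈ 3.98

Pipe A: V = Q/A = 0.001833/0.001662 = 1.103 m/s; Re = 1.417e+05; ε/D = 0.00172; Haaland → f = 0.02375; ΔP_A = f(L/D)(ρV²/2) = 9.458e+04 Pa.
Pipe B: V = Q/A = 0.001833/0.001735 = 1.057 m/s; Re = 1.387e+05; ε/D = 0.00298; Haaland → f = 0.02703; ΔP_B = f(L/D)(ρV²/2) = 2.377e+04 Pa.
ΔP_A/ΔP_B = 9.458e+04/2.377e+04 = 3.98.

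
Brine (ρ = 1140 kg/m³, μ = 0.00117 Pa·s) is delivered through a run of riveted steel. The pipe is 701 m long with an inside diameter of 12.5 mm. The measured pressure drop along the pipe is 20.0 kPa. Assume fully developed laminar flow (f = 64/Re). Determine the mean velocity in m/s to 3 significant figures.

V ≈ 0.119 m/s

For laminar flow, f = 64/Re with Re = ρVD/μ, so Darcy-Weisbach reduces to ΔP = 32μLV/D². Solving for V: V = ΔP·D²/(32μL) = 2e+04·(0.0125)²/(32·0.00117·701) = 0.1191 m/s.
Check: Re = ρVD/μ = 1140·0.1191·0.0125/0.00117 = 1450 < 2300, so the laminar assumption holds.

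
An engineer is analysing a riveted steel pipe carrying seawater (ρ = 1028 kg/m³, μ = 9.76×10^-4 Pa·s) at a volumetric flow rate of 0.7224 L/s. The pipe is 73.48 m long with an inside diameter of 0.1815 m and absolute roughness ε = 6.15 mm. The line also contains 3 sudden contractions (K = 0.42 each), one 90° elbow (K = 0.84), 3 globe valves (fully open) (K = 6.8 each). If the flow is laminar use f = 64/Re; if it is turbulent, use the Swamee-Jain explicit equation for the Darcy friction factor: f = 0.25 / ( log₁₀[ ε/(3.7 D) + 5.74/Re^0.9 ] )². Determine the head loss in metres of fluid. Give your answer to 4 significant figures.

Q = 0.7224 L/s = 0.7224/1000 = 0.0007224 m³/s.
Cross-sectional area A = πD²/4 = π(0.1815)²/4 = 0.02587 m²; mean velocity V = Q/A = 0.0007224/0.02587 = 0.02792 m/s.
Reynolds number Re = ρVD/μ = 1028 · 0.02792 · 0.1815 / 0.000976 = 5338.
Re > 4000 → turbulent. Relative roughness ε/D = 0.00615/0.1815 = 0.0339. Swamee-Jain: f = 0.25/(log₁₀[0.0339/3.7 + 5.74/5338^0.9])² = 0.25/(log₁₀[0.00916 + 0.00254])² = 0.25/(-1.932)² = 0.06698.
Total minor-loss coefficient ΣK = 3·0.42 + 1·0.84 + 3·6.8 = 22.5.
ΔP = [f·L/D + ΣK]·(ρV²/2) = [0.06698·73.48/0.1815 + 22.5]·(1028·0.02792²/2) = [27.12 + 22.5]·0.4007 = 19.88 Pa.
Head loss h_f = ΔP/(ρg) = 19.88/(1028·9.81) = 0.001971 m.

h_f ≈ 0.001971 m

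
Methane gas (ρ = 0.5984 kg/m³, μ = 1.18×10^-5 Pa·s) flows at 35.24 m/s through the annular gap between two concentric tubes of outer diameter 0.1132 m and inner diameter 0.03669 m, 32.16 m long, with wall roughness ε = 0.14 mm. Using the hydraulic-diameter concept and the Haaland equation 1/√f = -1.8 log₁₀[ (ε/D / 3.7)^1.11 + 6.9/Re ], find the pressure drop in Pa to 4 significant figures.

Hydraulic diameter D_h = 4A/P = D_o - D_i = 0.1132 - 0.03669 = 0.07651 m.
Re = ρVD_h/μ = 0.5984·35.24·0.07651/1.18e-05 = 1.367e+05.
ε/D_h = 0.00014/0.07651 = 0.00183; Haaland gives 1/√f = -1.8 log₁₀[0.000214+5.05e-05] = 6.44, so f = 0.02412.
ΔP = f(L/D_h)(ρV²/2) = 0.02412·32.16/0.07651·371.6 = 3766 Pa.

ΔP ≈ 3766 Pa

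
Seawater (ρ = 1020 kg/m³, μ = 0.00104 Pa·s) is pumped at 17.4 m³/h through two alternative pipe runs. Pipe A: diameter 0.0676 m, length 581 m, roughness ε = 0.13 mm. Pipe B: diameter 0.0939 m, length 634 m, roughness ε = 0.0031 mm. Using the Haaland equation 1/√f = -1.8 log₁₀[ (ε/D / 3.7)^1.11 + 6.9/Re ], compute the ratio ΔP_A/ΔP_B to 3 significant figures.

ΔP_A/ΔP_B ≈ 6.00

Pipe A: V = Q/A = 0.004833/0.003589 = 1.347 m/s; Re = 8.928e+04; ε/D = 0.00192; Haaland → f = 0.02494; ΔP_A = f(L/D)(ρV²/2) = 1.983e+05 Pa.
Pipe B: V = Q/A = 0.004833/0.006925 = 0.698 m/s; Re = 6.428e+04; ε/D = 3.3e-05; Haaland → f = 0.01969; ΔP_B = f(L/D)(ρV²/2) = 3.303e+04 Pa.
ΔP_A/ΔP_B = 1.983e+05/3.303e+04 = 6.00.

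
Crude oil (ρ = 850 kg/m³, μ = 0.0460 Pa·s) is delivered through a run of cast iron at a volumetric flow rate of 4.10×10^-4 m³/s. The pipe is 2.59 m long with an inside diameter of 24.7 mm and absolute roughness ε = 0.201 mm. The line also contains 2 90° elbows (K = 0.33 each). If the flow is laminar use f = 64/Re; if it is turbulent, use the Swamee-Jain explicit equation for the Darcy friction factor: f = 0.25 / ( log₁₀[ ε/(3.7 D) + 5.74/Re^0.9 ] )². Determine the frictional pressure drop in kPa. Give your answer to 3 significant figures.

Cross-sectional area A = πD²/4 = π(0.0247)²/4 = 0.0004792 m²; mean velocity V = Q/A = 0.00041/0.0004792 = 0.8557 m/s.
Reynolds number Re = ρVD/μ = 850 · 0.8557 · 0.0247 / 0.046 = 390.5.
Re < 2300 → laminar flow, so f = 64/Re = 64/390.5 = 0.1639 (the turbulent correlation is not needed).
Total minor-loss coefficient ΣK = 2·0.33 = 0.66.
ΔP = [f·L/D + ΣK]·(ρV²/2) = [0.1639·2.59/0.0247 + 0.66]·(850·0.8557²/2) = [17.18 + 0.66]·311.2 = 5552 Pa.
ΔP = 5552 Pa = 5.55 kPa.

ΔP ≈ 5.55 kPa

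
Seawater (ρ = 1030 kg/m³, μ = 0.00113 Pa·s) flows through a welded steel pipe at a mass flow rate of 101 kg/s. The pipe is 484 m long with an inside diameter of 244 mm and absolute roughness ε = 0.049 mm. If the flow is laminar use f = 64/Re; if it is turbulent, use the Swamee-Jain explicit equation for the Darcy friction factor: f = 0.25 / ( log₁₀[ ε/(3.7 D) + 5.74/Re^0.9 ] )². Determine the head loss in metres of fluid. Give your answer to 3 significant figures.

h_f ≈ 6.94 m

A = πD²/4 = π(0.244)²/4 = 0.04676 m²; mean velocity V = ṁ/(ρA) = 101/(1030 · 0.04676) = 2.097 m/s.
Reynolds number Re = ρVD/μ = 1030 · 2.097 · 0.244 / 0.00113 = 4.664e+05.
Re > 4000 → turbulent. Relative roughness ε/D = 4.9e-05/0.244 = 0.000201. Swamee-Jain: f = 0.25/(log₁₀[0.000201/3.7 + 5.74/4.664e+05^0.9])² = 0.25/(log₁₀[5.43e-05 + 4.54e-05])² = 0.25/(-4.001)² = 0.01561.
Darcy-Weisbach: ΔP = f(L/D)(ρV²/2) = 0.01561·(484/0.244)·(1030·2.097²/2) = 0.01561·1984·2265 = 7.015e+04 Pa.
Head loss h_f = ΔP/(ρg) = 7.015e+04/(1030·9.81) = 6.94 m.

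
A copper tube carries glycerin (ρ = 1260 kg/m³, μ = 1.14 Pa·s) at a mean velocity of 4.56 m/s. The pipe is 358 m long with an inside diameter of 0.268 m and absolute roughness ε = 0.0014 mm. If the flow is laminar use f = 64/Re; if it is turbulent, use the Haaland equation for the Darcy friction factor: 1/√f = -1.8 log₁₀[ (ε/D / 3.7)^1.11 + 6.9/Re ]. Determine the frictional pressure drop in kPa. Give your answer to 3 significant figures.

Reynolds number Re = ρVD/μ = 1260 · 4.56 · 0.268 / 1.14 = 1351.
Re < 2300 → laminar flow, so f = 64/Re = 64/1351 = 0.04738 (the turbulent correlation is not needed).
Darcy-Weisbach: ΔP = f(L/D)(ρV²/2) = 0.04738·(358/0.268)·(1260·4.56²/2) = 0.04738·1336·1.31e+04 = 8.292e+05 Pa.
ΔP = 8.292e+05 Pa = 829 kPa.

ΔP ≈ 829 kPa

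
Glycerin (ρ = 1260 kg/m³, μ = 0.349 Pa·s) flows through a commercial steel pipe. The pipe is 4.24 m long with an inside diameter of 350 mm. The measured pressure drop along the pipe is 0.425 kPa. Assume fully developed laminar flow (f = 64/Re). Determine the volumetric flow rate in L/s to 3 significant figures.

For laminar flow, f = 64/Re with Re = ρVD/μ, so Darcy-Weisbach reduces to ΔP = 32μLV/D². Solving for V: V = ΔP·D²/(32μL) = 425·(0.35)²/(32·0.349·4.24) = 1.099 m/s.
Check: Re = ρVD/μ = 1260·1.099·0.35/0.349 = 1389 < 2300, so the laminar assumption holds.
Q = V·A = 1.099·(π/4·0.35²) = 0.1058 m³/s = 106 L/s.

Q ≈ 106 L/s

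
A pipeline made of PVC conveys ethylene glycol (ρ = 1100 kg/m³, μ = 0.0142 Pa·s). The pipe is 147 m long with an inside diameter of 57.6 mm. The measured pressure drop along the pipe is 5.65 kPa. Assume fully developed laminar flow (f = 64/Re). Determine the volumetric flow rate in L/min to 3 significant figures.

For laminar flow, f = 64/Re with Re = ρVD/μ, so Darcy-Weisbach reduces to ΔP = 32μLV/D². Solving for V: V = ΔP·D²/(32μL) = 5650·(0.0576)²/(32·0.0142·147) = 0.2806 m/s.
Check: Re = ρVD/μ = 1100·0.2806·0.0576/0.0142 = 1252 < 2300, so the laminar assumption holds.
Q = V·A = 0.2806·(π/4·0.0576²) = 0.0007313 m³/s = 43.9 L/min.

Q ≈ 43.9 L/min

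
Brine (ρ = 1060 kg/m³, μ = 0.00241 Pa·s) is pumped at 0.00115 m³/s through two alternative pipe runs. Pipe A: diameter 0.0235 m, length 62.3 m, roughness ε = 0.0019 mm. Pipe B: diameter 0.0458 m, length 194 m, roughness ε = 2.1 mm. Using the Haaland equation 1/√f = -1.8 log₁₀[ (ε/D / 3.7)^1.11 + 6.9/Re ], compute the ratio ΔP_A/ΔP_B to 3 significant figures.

ΔP_A/ΔP_B ≈ 3.06

Pipe A: V = Q/A = 0.00115/0.0004337 = 2.651 m/s; Re = 2.74e+04; ε/D = 8.09e-05; Haaland → f = 0.02398; ΔP_A = f(L/D)(ρV²/2) = 2.369e+05 Pa.
Pipe B: V = Q/A = 0.00115/0.001647 = 0.698 m/s; Re = 1.406e+04; ε/D = 0.0459; Haaland → f = 0.07069; ΔP_B = f(L/D)(ρV²/2) = 7.732e+04 Pa.
ΔP_A/ΔP_B = 2.369e+05/7.732e+04 = 3.06.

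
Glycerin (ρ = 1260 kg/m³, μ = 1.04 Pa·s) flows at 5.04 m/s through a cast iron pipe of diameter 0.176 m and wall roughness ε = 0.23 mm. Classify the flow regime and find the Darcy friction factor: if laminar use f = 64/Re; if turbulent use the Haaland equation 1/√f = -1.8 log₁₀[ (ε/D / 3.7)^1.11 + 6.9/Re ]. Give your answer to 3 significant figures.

f ≈ 0.0596

Re = ρVD/μ = 1260·5.04·0.176/1.04 = 1075.
Re < 2300 → laminar, so f = 64/Re = 0.05955 (roughness is irrelevant in laminar flow).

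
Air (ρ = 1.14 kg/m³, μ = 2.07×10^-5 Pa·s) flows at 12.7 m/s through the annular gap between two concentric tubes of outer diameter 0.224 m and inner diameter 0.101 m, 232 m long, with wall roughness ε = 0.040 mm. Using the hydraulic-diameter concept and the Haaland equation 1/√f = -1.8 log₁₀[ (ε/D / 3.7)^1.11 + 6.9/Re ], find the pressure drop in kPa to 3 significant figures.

ΔP ≈ 3.43 kPa

Hydraulic diameter D_h = 4A/P = D_o - D_i = 0.224 - 0.101 = 0.123 m.
Re = ρVD_h/μ = 1.14·12.7·0.123/2.07e-05 = 8.603e+04.
ε/D_h = 4e-05/0.123 = 0.000325; Haaland gives 1/√f = -1.8 log₁₀[3.15e-05+8.02e-05] = 7.114, so f = 0.01976.
ΔP = f(L/D_h)(ρV²/2) = 0.01976·232/0.123·91.94 = 3427 Pa.
ΔP = 3.43 kPa.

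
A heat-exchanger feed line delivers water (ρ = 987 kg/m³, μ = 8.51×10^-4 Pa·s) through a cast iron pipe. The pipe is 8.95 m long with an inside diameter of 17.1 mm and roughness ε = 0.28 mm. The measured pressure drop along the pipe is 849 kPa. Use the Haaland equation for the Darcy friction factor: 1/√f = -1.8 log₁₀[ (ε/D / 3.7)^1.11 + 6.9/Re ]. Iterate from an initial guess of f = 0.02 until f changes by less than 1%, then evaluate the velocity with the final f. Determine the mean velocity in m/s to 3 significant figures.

V ≈ 8.50 m/s

Rearranging Darcy-Weisbach: V = √(2·ΔP·D/(f·L·ρ)). With ε/D = 0.00028/0.0171 = 0.0164, iterate starting from f = 0.02:
  f = 0.02 → V = √(2·8.49e+05·0.0171/(0.02·8.95·987)) = 12.82 m/s; Re = ρVD/μ = 2.543e+05; f → 0.04537
  f = 0.04537 → V = 8.512 m/s; Re = 1.688e+05; f → 0.04546
Converged (Δf/f < 1%). With the final f = 0.04546: V = √(2·8.49e+05·0.0171/(0.04546·8.95·987)) = 8.504 m/s.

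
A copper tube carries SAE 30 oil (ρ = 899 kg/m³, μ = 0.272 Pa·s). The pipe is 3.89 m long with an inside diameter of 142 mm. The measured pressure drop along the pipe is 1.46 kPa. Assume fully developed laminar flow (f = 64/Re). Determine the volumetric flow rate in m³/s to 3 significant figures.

For laminar flow, f = 64/Re with Re = ρVD/μ, so Darcy-Weisbach reduces to ΔP = 32μLV/D². Solving for V: V = ΔP·D²/(32μL) = 1460·(0.142)²/(32·0.272·3.89) = 0.8695 m/s.
Check: Re = ρVD/μ = 899·0.8695·0.142/0.272 = 408.1 < 2300, so the laminar assumption holds.
Q = V·A = 0.8695·(π/4·0.142²) = 0.01377 m³/s = 0.0138 m³/s.

Q ≈ 0.0138 m³/s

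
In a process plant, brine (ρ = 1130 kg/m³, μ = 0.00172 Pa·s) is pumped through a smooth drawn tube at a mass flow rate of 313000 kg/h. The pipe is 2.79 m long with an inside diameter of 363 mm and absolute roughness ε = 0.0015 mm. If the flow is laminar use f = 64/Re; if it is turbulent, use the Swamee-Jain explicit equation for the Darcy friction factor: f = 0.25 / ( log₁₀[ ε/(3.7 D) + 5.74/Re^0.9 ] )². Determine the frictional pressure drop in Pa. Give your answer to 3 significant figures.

ΔP ≈ 38.3 Pa

ṁ = 313000 kg/h = 313000/3600 = 86.94 kg/s.
A = πD²/4 = π(0.363)²/4 = 0.1035 m²; mean velocity V = ṁ/(ρA) = 86.94/(1130 · 0.1035) = 0.7435 m/s.
Reynolds number Re = ρVD/μ = 1130 · 0.7435 · 0.363 / 0.00172 = 1.773e+05.
Re > 4000 → turbulent. Relative roughness ε/D = 1.5e-06/0.363 = 4.13e-06. Swamee-Jain: f = 0.25/(log₁₀[4.13e-06/3.7 + 5.74/1.773e+05^0.9])² = 0.25/(log₁₀[1.12e-06 + 0.000108])² = 0.25/(-3.96)² = 0.01594.
Darcy-Weisbach: ΔP = f(L/D)(ρV²/2) = 0.01594·(2.79/0.363)·(1130·0.7435²/2) = 0.01594·7.686·312.3 = 38.26 Pa.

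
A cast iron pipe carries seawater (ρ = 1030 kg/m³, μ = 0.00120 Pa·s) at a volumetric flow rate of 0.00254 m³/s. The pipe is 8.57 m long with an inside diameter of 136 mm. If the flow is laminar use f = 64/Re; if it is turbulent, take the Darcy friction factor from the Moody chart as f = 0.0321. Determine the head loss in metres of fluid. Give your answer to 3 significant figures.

h_f ≈ 0.00315 m

Cross-sectional area A = πD²/4 = π(0.136)²/4 = 0.01453 m²; mean velocity V = Q/A = 0.00254/0.01453 = 0.1749 m/s.
Reynolds number Re = ρVD/μ = 1030 · 0.1749 · 0.136 / 0.0012 = 2.041e+04.
Re > 4000 → turbulent; use the Moody-chart value f = 0.0321.
Darcy-Weisbach: ΔP = f(L/D)(ρV²/2) = 0.0321·(8.57/0.136)·(1030·0.1749²/2) = 0.0321·63.01·15.74 = 31.85 Pa.
Head loss h_f = ΔP/(ρg) = 31.85/(1030·9.81) = 0.00315 m.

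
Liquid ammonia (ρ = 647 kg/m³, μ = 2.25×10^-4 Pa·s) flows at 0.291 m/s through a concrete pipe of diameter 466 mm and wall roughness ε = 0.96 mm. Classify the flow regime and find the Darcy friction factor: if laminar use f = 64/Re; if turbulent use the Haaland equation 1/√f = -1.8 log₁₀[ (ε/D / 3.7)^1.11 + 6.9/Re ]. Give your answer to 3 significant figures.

f ≈ 0.0241

Re = ρVD/μ = 647·0.291·0.466/0.000225 = 3.899e+05.
Re > 4000 → turbulent. ε/D = 0.00096/0.466 = 0.00206; Haaland: 1/√f = -1.8 log₁₀[0.000244 + 1.77e-05] = 6.447, so f = 0.02406.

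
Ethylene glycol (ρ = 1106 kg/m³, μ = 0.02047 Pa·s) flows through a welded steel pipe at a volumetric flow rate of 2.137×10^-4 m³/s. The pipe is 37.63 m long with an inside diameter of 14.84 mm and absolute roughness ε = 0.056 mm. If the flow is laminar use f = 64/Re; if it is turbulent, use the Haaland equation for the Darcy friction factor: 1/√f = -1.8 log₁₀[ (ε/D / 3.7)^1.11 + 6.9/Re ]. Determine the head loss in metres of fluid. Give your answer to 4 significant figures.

h_f ≈ 12.75 m

Cross-sectional area A = πD²/4 = π(0.01484)²/4 = 0.000173 m²; mean velocity V = Q/A = 0.0002137/0.000173 = 1.236 m/s.
Reynolds number Re = ρVD/μ = 1106 · 1.236 · 0.01484 / 0.0205 = 990.6.
Re < 2300 → laminar flow, so f = 64/Re = 64/990.6 = 0.0646 (the turbulent correlation is not needed).
Darcy-Weisbach: ΔP = f(L/D)(ρV²/2) = 0.0646·(37.63/0.01484)·(1106·1.236²/2) = 0.0646·2536·844.1 = 1.383e+05 Pa.
Head loss h_f = ΔP/(ρg) = 1.383e+05/(1106·9.81) = 12.75 m.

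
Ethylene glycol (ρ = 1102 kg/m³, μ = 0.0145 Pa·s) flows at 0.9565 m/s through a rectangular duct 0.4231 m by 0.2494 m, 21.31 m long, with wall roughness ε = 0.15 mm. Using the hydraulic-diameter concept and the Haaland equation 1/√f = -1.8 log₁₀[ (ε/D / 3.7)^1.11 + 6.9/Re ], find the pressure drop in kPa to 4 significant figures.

Hydraulic diameter D_h = 4A/P = 4·(0.4231·0.2494)/(2·(0.4231+0.2494)) = 0.4221/1.345 = 0.3138 m.
Re = ρVD_h/μ = 1102·0.9565·0.3138/0.0145 = 2.281e+04.
ε/D_h = 0.00015/0.3138 = 0.000478; Haaland gives 1/√f = -1.8 log₁₀[4.82e-05+0.000302] = 6.219, so f = 0.02586.
ΔP = f(L/D_h)(ρV²/2) = 0.02586·21.31/0.3138·504.1 = 885.1 Pa.
ΔP = 0.8851 kPa.

ΔP ≈ 0.8851 kPa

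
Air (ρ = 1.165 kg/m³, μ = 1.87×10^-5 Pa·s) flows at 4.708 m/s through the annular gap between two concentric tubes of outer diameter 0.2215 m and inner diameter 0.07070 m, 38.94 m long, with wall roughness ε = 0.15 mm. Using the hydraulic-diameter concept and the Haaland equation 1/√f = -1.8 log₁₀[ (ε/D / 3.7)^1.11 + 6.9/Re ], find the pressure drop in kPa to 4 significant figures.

ΔP ≈ 0.08042 kPa

Hydraulic diameter D_h = 4A/P = D_o - D_i = 0.2215 - 0.0707 = 0.1508 m.
Re = ρVD_h/μ = 1.165·4.708·0.1508/1.87e-05 = 4.423e+04.
ε/D_h = 0.00015/0.1508 = 0.000995; Haaland gives 1/√f = -1.8 log₁₀[0.000109+0.000156] = 6.439, so f = 0.02412.
ΔP = f(L/D_h)(ρV²/2) = 0.02412·38.94/0.1508·12.91 = 80.42 Pa.
ΔP = 0.08042 kPa.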